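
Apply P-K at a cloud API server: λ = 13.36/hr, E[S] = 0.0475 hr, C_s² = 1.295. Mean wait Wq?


ρ = λ·E[S] = 13.36·0.0475 = 0.6346
E[S²] = E[S]²(1+C_s²) = 0.0475²·(1+1.295) = 0.005178
Wq = λ·E[S²]/(2(1−ρ)) = 13.36·0.005178/(2·0.3654) = 0.09466 hr

Final: 0.09466 hr


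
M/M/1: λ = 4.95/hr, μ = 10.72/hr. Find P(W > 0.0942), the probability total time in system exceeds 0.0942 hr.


W ~ Exponential(μ−λ) for M/M/1.
μ − λ = 10.72 − 4.95 = 5.7700
P(W > t) = e^{−(μ−λ)t} = e^{−0.5435} = 0.580692

Final: 0.580692


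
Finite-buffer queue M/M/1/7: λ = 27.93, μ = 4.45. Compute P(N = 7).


ρ = λ/μ = 27.93/4.45 = 6.2764
P_K = (1−ρ)ρ^K/(1−ρ^(K+1)) = (-5.2764·383686.459549)/(1 − 2408171.419149)
= -2024484.959600/-2408170.419149 = 0.840673

Final: 0.840673


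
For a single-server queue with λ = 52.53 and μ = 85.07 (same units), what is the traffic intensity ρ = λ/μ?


ρ = λ/μ = 52.53/85.07 = 0.6175

Final: 0.6175


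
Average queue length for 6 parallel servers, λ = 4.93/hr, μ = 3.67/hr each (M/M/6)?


a = λ/μ = 1.3433; ρ = a/6 = 0.2239
P₀ = 0.260944
Lq = P₀·a^c·ρ / (c!·(1−ρ)²) = 0.260944·5.87605·0.2239/(720·0.60235)
= 0.0007916

Final: 0.0007916


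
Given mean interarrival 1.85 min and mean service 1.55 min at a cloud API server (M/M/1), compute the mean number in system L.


λ = 60/1.85 = 32.4324 /hr
μ = 60/1.55 = 38.7097 /hr
ρ = λ/μ = 32.4324/38.7097 = 0.8378
L = ρ/(1−ρ) = 0.8378/0.1622 = 5.1667

Final: 5.1667


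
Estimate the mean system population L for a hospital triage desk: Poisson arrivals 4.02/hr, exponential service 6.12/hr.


ρ = λ/μ = 4.02/6.12 = 0.6569
L = ρ/(1−ρ) = 0.6569/(1 − 0.6569) = 0.6569/0.3431 = 1.9143

Final: 1.9143


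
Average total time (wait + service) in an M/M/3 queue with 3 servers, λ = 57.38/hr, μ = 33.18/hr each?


a = 1.7294; ρ = 0.5765; P₀ = 0.159748
Lq = P₀·a^c·ρ/(c!(1−ρ)²) = 0.44248
Wq = Lq/λ = 0.44248/57.38 = 0.007711 hr
W = Wq + 1/μ = 0.007711 + 0.03014 = 0.03785 hr

Final: 0.03785 hr


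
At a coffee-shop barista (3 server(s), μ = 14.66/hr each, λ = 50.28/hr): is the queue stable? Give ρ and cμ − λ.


Total capacity cμ = 3·14.66 = 43.98/hr
ρ = λ/(cμ) = 50.28/43.98 = 1.1432
Stable ⇔ ρ < 1: NO
Spare capacity = cμ − λ = 43.98 − 50.28 = -6.30/hr

Final: ρ = 1.1432; unstable; margin = -6.30/hr


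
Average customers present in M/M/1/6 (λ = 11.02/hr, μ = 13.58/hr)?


ρ = 11.02/13.58 = 0.8115
L = ρ[1 − (K+1)ρ^K + Kρ^(K+1)] / [(1−ρ)(1−ρ^(K+1))]
Numerator: 0.8115·(1 − 7·0.285556 + 6·0.231725) = 0.317664
Denominator: (0.1885)·(0.768275) = 0.144829
L = 0.317664/0.144829 = 2.1934

Final: 2.1934


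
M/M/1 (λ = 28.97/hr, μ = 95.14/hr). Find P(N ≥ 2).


ρ = 28.97/95.14 = 0.3045
P(N ≥ n) = ρ^n = 0.3045^2 = 0.092719

Final: 0.092719


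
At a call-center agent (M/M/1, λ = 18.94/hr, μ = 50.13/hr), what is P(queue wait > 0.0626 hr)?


ρ = 18.94/50.13 = 0.3778
P(Wq > t) = ρ·e^{−(μ−λ)t} = 0.3778·e^{−1.9525}
= 0.3778·0.141920 = 0.053620

Final: 0.053620


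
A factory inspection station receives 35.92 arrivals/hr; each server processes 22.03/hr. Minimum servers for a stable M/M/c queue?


Stability requires cμ > λ ⇔ c > λ/μ.
λ/μ = 35.92/22.03 = 1.6305
Minimum integer c = ⌊1.6305⌋ + 1 = 2
Check: 2·22.03 = 44.06 > 35.92, while 1·22.03 = 22.03 ≤ 35.92

Final: 2 servers


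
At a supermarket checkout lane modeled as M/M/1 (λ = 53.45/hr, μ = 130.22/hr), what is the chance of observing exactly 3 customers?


ρ = 53.45/130.22 = 0.4105
P_n = (1−ρ)·ρ^n = (1 − 0.4105)·0.4105^3 = 0.5895·0.069153 = 0.040768

Final: 0.040768


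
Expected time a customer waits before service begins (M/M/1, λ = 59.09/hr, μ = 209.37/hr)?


ρ = 59.09/209.37 = 0.2822
Wq = ρ/(μ−λ) = 0.2822/(209.37 − 59.09) = 0.2822/150.28 = 0.001878 hr

Final: 0.001878 hr


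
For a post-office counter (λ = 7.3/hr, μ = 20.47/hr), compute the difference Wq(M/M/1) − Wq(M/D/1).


ρ = 7.3/20.47 = 0.3566
Wq(M/M/1) = ρ/(μ−λ) = 0.3566/13.17 = 0.02708 hr
Wq(M/D/1) = ρ/(2(μ−λ)) = 0.01354 hr
Savings = 0.02708 − 0.01354 = 0.01354 hr

Final: 0.01354 hr


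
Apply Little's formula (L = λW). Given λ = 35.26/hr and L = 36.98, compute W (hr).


W = L/λ = 36.98/35.26 = 1.0488 hr

Final: 1.0488 hr


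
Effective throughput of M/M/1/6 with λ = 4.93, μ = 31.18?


ρ = 0.1581; P_K = (1−ρ)ρ^6/(1−ρ^7) = 0.00001315
λ_eff = λ(1 − P_K) = 4.93·(1 − 0.00001315) = 4.93·0.999987 = 4.9299 /hr

Final: 4.9299 /hr


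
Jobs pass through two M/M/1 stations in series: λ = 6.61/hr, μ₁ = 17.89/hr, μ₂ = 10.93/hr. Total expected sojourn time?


Each node sees arrival rate λ = 6.61/hr (tandem ⇒ throughput preserved).
W₁ = 1/(μ₁−λ) = 1/(17.89−6.61) = 0.08865 hr
W₂ = 1/(μ₂−λ) = 1/(10.93−6.61) = 0.23148 hr
W_total = W₁ + W₂ = 0.08865 + 0.23148 = 0.32013 hr

Final: 0.32013 hr


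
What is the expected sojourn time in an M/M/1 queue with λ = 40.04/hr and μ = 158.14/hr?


W = 1/(μ−λ) = 1/(158.14 − 40.04) = 1/118.10 = 0.008467 hr

Final: 0.008467 hr


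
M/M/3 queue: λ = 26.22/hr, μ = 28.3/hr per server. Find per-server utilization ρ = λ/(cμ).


ρ = λ/(cμ) = 26.22/(3·28.3) = 26.22/84.90 = 0.3088

Final: 0.3088


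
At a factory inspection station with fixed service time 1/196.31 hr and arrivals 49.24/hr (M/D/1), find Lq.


ρ = 49.24/196.31 = 0.2508
M/D/1: Lq = ρ²/(2(1−ρ)) = 0.06291/(2·0.7492) = 0.04199

Final: 0.04199


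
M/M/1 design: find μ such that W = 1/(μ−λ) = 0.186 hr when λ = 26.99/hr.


W = 1/(μ−λ) ⇒ μ − λ = 1/W = 1/0.186 = 5.3763
μ = λ + 1/W = 26.99 + 5.3763 = 32.3663 per hr

Final: 32.3663 /hr


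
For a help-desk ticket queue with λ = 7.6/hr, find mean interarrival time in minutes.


Mean interarrival time = 1/λ = 1/7.6 hour = 0.13158 hour
In minutes: 0.13158 × 60 = 7.8947 min

Final: 7.8947 min


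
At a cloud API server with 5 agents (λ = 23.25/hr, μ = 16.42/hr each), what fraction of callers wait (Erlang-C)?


a = λ/μ = 1.4160; ρ = a/5 = 0.2832
P₀ = 0.242411 (from M/M/c formula)
C(c,a) = [a^c/(c!(1−ρ))]·P₀ = [5.69179/(120·0.7168)]·0.242411
= 0.06617·0.242411 = 0.016040

Final: 0.016040


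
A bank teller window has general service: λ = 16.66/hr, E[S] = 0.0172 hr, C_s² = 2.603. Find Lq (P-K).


ρ = λ·E[S] = 16.66·0.0172 = 0.2866
Lq = ρ²(1+C_s²)/(2(1−ρ)) = 0.08211·(1+2.603)/(2·0.7134)
= 0.08211·3.6030/1.4269 = 0.20734

Final: 0.20734


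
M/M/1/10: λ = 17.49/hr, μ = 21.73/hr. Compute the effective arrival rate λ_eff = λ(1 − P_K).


ρ = 0.8049; P_K = (1−ρ)ρ^10/(1−ρ^11) = 0.024516
λ_eff = λ(1 − P_K) = 17.49·(1 − 0.024516) = 17.49·0.975484 = 17.0612 /hr

Final: 17.0612 /hr


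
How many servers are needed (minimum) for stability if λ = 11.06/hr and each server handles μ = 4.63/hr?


Stability requires cμ > λ ⇔ c > λ/μ.
λ/μ = 11.06/4.63 = 2.3888
Minimum integer c = ⌊2.3888⌋ + 1 = 3
Check: 3·4.63 = 13.89 > 11.06, while 2·4.63 = 9.26 ≤ 11.06

Final: 3 servers


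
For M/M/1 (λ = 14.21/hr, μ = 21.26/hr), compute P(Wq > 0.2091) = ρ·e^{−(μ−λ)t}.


ρ = 14.21/21.26 = 0.6684
P(Wq > t) = ρ·e^{−(μ−λ)t} = 0.6684·e^{−1.4742}
= 0.6684·0.228972 = 0.153043

Final: 0.153043


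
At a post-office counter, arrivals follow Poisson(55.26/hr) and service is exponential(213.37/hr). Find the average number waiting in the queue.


ρ = 55.26/213.37 = 0.2590
Lq = ρ²/(1−ρ) = 0.06707/0.7410 = 0.09052

Final: 0.09052


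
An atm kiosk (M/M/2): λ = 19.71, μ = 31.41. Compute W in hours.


a = 0.6275; ρ = 0.3138; P₀ = 0.522356
Lq = P₀·a^c·ρ/(c!(1−ρ)²) = 0.06852
Wq = Lq/λ = 0.06852/19.71 = 0.003476 hr
W = Wq + 1/μ = 0.003476 + 0.03184 = 0.03531 hr

Final: 0.03531 hr


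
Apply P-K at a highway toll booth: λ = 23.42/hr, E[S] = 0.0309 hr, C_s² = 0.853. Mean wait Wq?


ρ = λ·E[S] = 23.42·0.0309 = 0.7237
E[S²] = E[S]²(1+C_s²) = 0.0309²·(1+0.853) = 0.001769
Wq = λ·E[S²]/(2(1−ρ)) = 23.42·0.001769/(2·0.2763) = 0.07498 hr

Final: 0.07498 hr


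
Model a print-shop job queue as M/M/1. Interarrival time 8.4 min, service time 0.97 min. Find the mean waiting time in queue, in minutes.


λ = 60/8.4 = 7.1429 /hr
μ = 60/0.97 = 61.8557 /hr
ρ = λ/μ = 7.1429/61.8557 = 0.1155
Wq = ρ/(μ−λ) = 0.1155/(61.8557−7.1429) = 0.002111 hr
In minutes: 0.002111·60 = 0.1266 min

Final: 0.1266 min


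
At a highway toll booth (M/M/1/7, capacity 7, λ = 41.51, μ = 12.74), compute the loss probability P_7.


ρ = λ/μ = 41.51/12.74 = 3.2582
P_K = (1−ρ)ρ^K/(1−ρ^(K+1)) = (-2.2582·3898.370731)/(1 − 12701.834304)
= -8803.463573/-12700.834304 = 0.693141

Final: 0.693141


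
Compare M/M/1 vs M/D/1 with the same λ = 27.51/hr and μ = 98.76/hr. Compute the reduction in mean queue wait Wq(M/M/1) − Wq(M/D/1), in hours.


ρ = 27.51/98.76 = 0.2786
Wq(M/M/1) = ρ/(μ−λ) = 0.2786/71.25 = 0.003910 hr
Wq(M/D/1) = ρ/(2(μ−λ)) = 0.001955 hr
Savings = 0.003910 − 0.001955 = 0.001955 hr

Final: 0.001955 hr


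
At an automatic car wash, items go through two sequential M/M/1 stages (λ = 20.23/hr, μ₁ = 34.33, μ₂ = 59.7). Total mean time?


Each node sees arrival rate λ = 20.23/hr (tandem ⇒ throughput preserved).
W₁ = 1/(μ₁−λ) = 1/(34.33−20.23) = 0.07092 hr
W₂ = 1/(μ₂−λ) = 1/(59.7−20.23) = 0.02534 hr
W_total = W₁ + W₂ = 0.07092 + 0.02534 = 0.09626 hr

Final: 0.09626 hr


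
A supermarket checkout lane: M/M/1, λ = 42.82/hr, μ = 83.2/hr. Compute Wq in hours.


ρ = 42.82/83.2 = 0.5147
Wq = ρ/(μ−λ) = 0.5147/(83.2 − 42.82) = 0.5147/40.38 = 0.01275 hr

Final: 0.01275 hr


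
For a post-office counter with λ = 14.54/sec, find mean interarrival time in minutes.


Mean interarrival time = 1/λ = 1/14.54 second = 0.06878 second
In minutes: 0.06878 × 0.0166667 = 0.001146 min

Final: 0.001146 min


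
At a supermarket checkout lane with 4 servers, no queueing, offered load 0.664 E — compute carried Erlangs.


B(4,0.664) = 0.004172 (Erlang-B)
Carried load = a(1 − B) = 0.664·(1 − 0.004172) = 0.664·0.995828 = 0.6612 E

Final: 0.6612 Erlangs


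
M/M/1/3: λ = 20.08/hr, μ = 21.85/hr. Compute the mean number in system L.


ρ = 20.08/21.85 = 0.9190
L = ρ[1 − (K+1)ρ^K + Kρ^(K+1)] / [(1−ρ)(1−ρ^(K+1))]
Numerator: 0.9190·(1 − 4·0.776134 + 3·0.713262) = 0.032394
Denominator: (0.08101)·(0.286738) = 0.023228
L = 0.032394/0.023228 = 1.3946

Final: 1.3946


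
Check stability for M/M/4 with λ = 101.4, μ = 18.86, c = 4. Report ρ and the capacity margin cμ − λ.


Total capacity cμ = 4·18.86 = 75.44/hr
ρ = λ/(cμ) = 101.4/75.44 = 1.3441
Stable ⇔ ρ < 1: NO
Spare capacity = cμ − λ = 75.44 − 101.4 = -25.96/hr

Final: ρ = 1.3441; unstable; margin = -25.96/hr


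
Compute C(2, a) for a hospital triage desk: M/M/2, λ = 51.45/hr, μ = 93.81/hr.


a = λ/μ = 0.5484; ρ = a/2 = 0.2742
P₀ = 0.569582 (from M/M/c formula)
C(c,a) = [a^c/(c!(1−ρ))]·P₀ = [0.30080/(2·0.7258)]·0.569582
= 0.20722·0.569582 = 0.118031

Final: 0.118031


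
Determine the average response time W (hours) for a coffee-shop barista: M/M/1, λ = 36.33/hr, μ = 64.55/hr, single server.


W = 1/(μ−λ) = 1/(64.55 − 36.33) = 1/28.22 = 0.03544 hr

Final: 0.03544 hr


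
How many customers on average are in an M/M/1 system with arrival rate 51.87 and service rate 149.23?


ρ = λ/μ = 51.87/149.23 = 0.3476
L = ρ/(1−ρ) = 0.3476/(1 − 0.3476) = 0.3476/0.6524 = 0.5328

Final: 0.5328


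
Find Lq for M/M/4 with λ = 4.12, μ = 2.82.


a = λ/μ = 1.4610; ρ = a/4 = 0.3652
P₀ = 0.230040
Lq = P₀·a^c·ρ / (c!·(1−ρ)²) = 0.230040·4.55609·0.3652/(24·0.40291)
= 0.03959

Final: 0.03959


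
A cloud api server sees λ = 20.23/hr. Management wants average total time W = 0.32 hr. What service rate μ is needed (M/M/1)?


W = 1/(μ−λ) ⇒ μ − λ = 1/W = 1/0.32 = 3.1250
μ = λ + 1/W = 20.23 + 3.1250 = 23.3550 per hr

Final: 23.3550 /hr


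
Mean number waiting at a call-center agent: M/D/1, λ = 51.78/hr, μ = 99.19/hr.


ρ = 51.78/99.19 = 0.5220
M/D/1: Lq = ρ²/(2(1−ρ)) = 0.2725/(2·0.4780) = 0.28507

Final: 0.28507


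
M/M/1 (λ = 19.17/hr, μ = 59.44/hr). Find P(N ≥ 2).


ρ = 19.17/59.44 = 0.3225
P(N ≥ n) = ρ^n = 0.3225^2 = 0.104013

Final: 0.104013


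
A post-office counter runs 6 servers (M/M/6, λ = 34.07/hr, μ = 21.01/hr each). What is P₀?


a = λ/μ = 34.07/21.01 = 1.6216; ρ = a/c = 0.2703
Σ_{k=0}^{5} a^k/k! (terms k=0..5) = 1.00000 + 1.62161 + 1.31481 + 0.71070 + 0.28812 + 0.09344 = 5.02868
Tail: a^6/(6!(1−ρ)) = 18.18346/(720·0.7297) = 0.03461
P₀ = 1/(5.02868 + 0.03461) = 1/5.06329 = 0.197500

Final: 0.197500


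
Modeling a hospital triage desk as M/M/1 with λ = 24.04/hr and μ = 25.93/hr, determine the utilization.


ρ = λ/μ = 24.04/25.93 = 0.9271

Final: 0.9271


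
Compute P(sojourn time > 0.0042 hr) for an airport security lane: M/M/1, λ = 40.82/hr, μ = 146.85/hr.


W ~ Exponential(μ−λ) for M/M/1.
μ − λ = 146.85 − 40.82 = 106.0300
P(W > t) = e^{−(μ−λ)t} = e^{−0.4453} = 0.640615

Final: 0.640615


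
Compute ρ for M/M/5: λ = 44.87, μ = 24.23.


ρ = λ/(cμ) = 44.87/(5·24.23) = 44.87/121.15 = 0.3704

Final: 0.3704


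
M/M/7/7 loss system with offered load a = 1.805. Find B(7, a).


B(c,a) = (a^c/c!) / Σ_{k=0}^{c} a^k/k!
a^7/7! = 0.012385
Σ terms (k=0..7): 1.00000 + 1.80500 + 1.62901 + 0.98012 + 0.44228 + 0.15966 + 0.04803 + 0.01239 = 6.076496
B = 0.012385/6.076496 = 0.002038

Final: 0.002038


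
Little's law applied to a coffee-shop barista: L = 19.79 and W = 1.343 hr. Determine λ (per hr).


λ = L/W = 19.79/1.343 = 14.7357 /hr

Final: 14.7357 /hr


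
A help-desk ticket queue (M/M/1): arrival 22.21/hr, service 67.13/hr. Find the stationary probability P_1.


ρ = 22.21/67.13 = 0.3309
P_n = (1−ρ)·ρ^n = (1 − 0.3309)·0.3309^1 = 0.6691·0.330851 = 0.221388

Final: 0.221388


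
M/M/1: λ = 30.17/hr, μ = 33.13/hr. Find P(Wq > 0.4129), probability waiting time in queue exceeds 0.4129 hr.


ρ = 30.17/33.13 = 0.9107
P(Wq > t) = ρ·e^{−(μ−λ)t} = 0.9107·e^{−1.2222}
= 0.9107·0.294586 = 0.268266

Final: 0.268266


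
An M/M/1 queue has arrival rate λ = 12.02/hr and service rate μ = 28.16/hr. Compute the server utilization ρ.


ρ = λ/μ = 12.02/28.16 = 0.4268

Final: 0.4268


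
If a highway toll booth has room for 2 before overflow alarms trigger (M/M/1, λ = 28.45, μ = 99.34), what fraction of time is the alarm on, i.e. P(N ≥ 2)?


ρ = 28.45/99.34 = 0.2864
P(N ≥ n) = ρ^n = 0.2864^2 = 0.082019

Final: 0.082019


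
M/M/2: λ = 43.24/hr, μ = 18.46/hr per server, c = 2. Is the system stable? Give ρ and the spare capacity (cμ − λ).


Total capacity cμ = 2·18.46 = 36.92/hr
ρ = λ/(cμ) = 43.24/36.92 = 1.1712
Stable ⇔ ρ < 1: NO
Spare capacity = cμ − λ = 36.92 − 43.24 = -6.32/hr

Final: ρ = 1.1712; unstable; margin = -6.32/hr


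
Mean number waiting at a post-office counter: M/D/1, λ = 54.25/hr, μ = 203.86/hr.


ρ = 54.25/203.86 = 0.2661
M/D/1: Lq = ρ²/(2(1−ρ)) = 0.07082/(2·0.7339) = 0.04825

Final: 0.04825


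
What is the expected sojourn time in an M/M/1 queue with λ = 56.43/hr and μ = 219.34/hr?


W = 1/(μ−λ) = 1/(219.34 − 56.43) = 1/162.91 = 0.006138 hr

Final: 0.006138 hr


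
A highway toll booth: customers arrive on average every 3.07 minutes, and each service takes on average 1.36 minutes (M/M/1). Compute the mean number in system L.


λ = 60/3.07 = 19.5440 /hr
μ = 60/1.36 = 44.1176 /hr
ρ = λ/μ = 19.5440/44.1176 = 0.4430
L = ρ/(1−ρ) = 0.4430/0.5570 = 0.7953

Final: 0.7953


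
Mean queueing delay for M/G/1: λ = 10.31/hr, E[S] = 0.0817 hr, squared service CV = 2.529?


ρ = λ·E[S] = 10.31·0.0817 = 0.8423
E[S²] = E[S]²(1+C_s²) = 0.0817²·(1+2.529) = 0.023556
Wq = λ·E[S²]/(2(1−ρ)) = 10.31·0.023556/(2·0.1577) = 0.77014 hr

Final: 0.77014 hr


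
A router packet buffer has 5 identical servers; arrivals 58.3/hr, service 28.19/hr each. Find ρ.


ρ = λ/(cμ) = 58.3/(5·28.19) = 58.3/140.95 = 0.4136

Final: 0.4136


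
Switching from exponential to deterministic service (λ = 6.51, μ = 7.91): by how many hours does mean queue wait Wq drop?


ρ = 6.51/7.91 = 0.8230
Wq(M/M/1) = ρ/(μ−λ) = 0.8230/1.40 = 0.58786 hr
Wq(M/D/1) = ρ/(2(μ−λ)) = 0.29393 hr
Savings = 0.58786 − 0.29393 = 0.29393 hr

Final: 0.29393 hr


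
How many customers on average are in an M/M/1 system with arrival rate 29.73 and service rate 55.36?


ρ = λ/μ = 29.73/55.36 = 0.5370
L = ρ/(1−ρ) = 0.5370/(1 − 0.5370) = 0.5370/0.4630 = 1.1600

Final: 1.1600


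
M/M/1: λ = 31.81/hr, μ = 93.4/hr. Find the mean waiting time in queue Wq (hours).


ρ = 31.81/93.4 = 0.3406
Wq = ρ/(μ−λ) = 0.3406/(93.4 − 31.81) = 0.3406/61.59 = 0.005530 hr

Final: 0.005530 hr


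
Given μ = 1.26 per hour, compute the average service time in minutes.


Mean service time = 1/μ = 1/1.26 hour = 0.79365 hour
In minutes: 0.79365 × 60 = 47.6190 min

Final: 47.6190 min


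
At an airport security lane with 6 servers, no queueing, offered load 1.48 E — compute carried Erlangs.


B(6,1.48) = 0.003325 (Erlang-B)
Carried load = a(1 − B) = 1.48·(1 − 0.003325) = 1.48·0.996675 = 1.4751 E

Final: 1.4751 Erlangs


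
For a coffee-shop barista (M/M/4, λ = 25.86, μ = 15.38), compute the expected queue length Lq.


a = λ/μ = 1.6814; ρ = a/4 = 0.4204
P₀ = 0.183091
Lq = P₀·a^c·ρ / (c!·(1−ρ)²) = 0.183091·7.99261·0.4204/(24·0.33599)
= 0.07628

Final: 0.07628


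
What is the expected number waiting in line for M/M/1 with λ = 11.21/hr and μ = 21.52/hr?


ρ = 11.21/21.52 = 0.5209
Lq = ρ²/(1−ρ) = 0.2713/0.4791 = 0.5664

Final: 0.5664


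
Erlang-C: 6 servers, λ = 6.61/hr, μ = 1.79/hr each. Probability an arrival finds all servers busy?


a = λ/μ = 3.6927; ρ = a/6 = 0.6155
P₀ = 0.023512 (from M/M/c formula)
C(c,a) = [a^c/(c!(1−ρ))]·P₀ = [2535.65738/(720·0.3845)]·0.023512
= 9.15825·0.023512 = 0.215327

Final: 0.215327


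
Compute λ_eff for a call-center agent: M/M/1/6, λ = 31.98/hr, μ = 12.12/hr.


ρ = 2.6386; P_K = (1−ρ)ρ^6/(1−ρ^7) = 0.621711
λ_eff = λ(1 − P_K) = 31.98·(1 − 0.621711) = 31.98·0.378289 = 12.0977 /hr

Final: 12.0977 /hr


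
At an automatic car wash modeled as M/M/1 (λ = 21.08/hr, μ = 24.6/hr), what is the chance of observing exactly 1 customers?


ρ = 21.08/24.6 = 0.8569
P_n = (1−ρ)·ρ^n = (1 − 0.8569)·0.8569^1 = 0.1431·0.856911 = 0.122615

Final: 0.122615


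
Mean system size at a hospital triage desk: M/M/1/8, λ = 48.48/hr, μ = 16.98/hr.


ρ = 48.48/16.98 = 2.8551
L = ρ[1 − (K+1)ρ^K + Kρ^(K+1)] / [(1−ρ)(1−ρ^(K+1))]
Numerator: 2.8551·(1 − 9·4415.698393 + 8·12607.365024) = 174501.260777
Denominator: (-1.8551)·(-12606.365024) = 23386.366211
L = 174501.260777/23386.366211 = 7.4617

Final: 7.4617


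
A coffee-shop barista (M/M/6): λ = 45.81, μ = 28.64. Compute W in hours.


a = 1.5995; ρ = 0.2666; P₀ = 0.201920
Lq = P₀·a^c·ρ/(c!(1−ρ)²) = 0.002328
Wq = Lq/λ = 0.002328/45.81 = 0.00005081 hr
W = Wq + 1/μ = 0.00005081 + 0.03492 = 0.03497 hr

Final: 0.03497 hr


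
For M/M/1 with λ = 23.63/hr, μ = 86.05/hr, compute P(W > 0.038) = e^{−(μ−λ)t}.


W ~ Exponential(μ−λ) for M/M/1.
μ − λ = 86.05 − 23.63 = 62.4200
P(W > t) = e^{−(μ−λ)t} = e^{−2.3720} = 0.093298

Final: 0.093298


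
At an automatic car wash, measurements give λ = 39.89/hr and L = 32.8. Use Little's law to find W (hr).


W = L/λ = 32.8/39.89 = 0.8223 hr

Final: 0.8223 hr


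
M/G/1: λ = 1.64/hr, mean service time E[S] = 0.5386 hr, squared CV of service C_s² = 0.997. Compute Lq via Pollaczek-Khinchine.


ρ = λ·E[S] = 1.64·0.5386 = 0.8833
Lq = ρ²(1+C_s²)/(2(1−ρ)) = 0.7802·(1+0.997)/(2·0.1167)
= 0.7802·1.9970/0.2334 = 6.67594

Final: 6.67594


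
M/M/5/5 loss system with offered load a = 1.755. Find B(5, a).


B(c,a) = (a^c/c!) / Σ_{k=0}^{c} a^k/k!
a^5/5! = 0.138741
Σ terms (k=0..5): 1.00000 + 1.75500 + 1.54001 + 0.90091 + 0.39527 + 0.13874 = 5.729934
B = 0.138741/5.729934 = 0.024213

Final: 0.024213


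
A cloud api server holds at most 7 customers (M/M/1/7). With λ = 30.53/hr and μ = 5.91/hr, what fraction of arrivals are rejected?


ρ = λ/μ = 30.53/5.91 = 5.1658
P_K = (1−ρ)ρ^K/(1−ρ^(K+1)) = (-4.1658·98169.202727)/(1 − 507124.493951)
= -408955.291224/-507123.493951 = 0.806422

Final: 0.806422


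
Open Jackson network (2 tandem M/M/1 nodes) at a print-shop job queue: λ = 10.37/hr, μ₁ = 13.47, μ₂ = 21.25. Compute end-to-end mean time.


Each node sees arrival rate λ = 10.37/hr (tandem ⇒ throughput preserved).
W₁ = 1/(μ₁−λ) = 1/(13.47−10.37) = 0.32258 hr
W₂ = 1/(μ₂−λ) = 1/(21.25−10.37) = 0.09191 hr
W_total = W₁ + W₂ = 0.32258 + 0.09191 = 0.41449 hr

Final: 0.41449 hr


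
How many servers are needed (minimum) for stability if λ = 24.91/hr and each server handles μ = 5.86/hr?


Stability requires cμ > λ ⇔ c > λ/μ.
λ/μ = 24.91/5.86 = 4.2509
Minimum integer c = ⌊4.2509⌋ + 1 = 5
Check: 5·5.86 = 29.30 > 24.91, while 4·5.86 = 23.44 ≤ 24.91

Final: 5 servers


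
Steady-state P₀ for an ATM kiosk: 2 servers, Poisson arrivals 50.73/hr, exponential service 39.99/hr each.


a = λ/μ = 50.73/39.99 = 1.2686; ρ = a/c = 0.6343
Σ_{k=0}^{1} a^k/k! (terms k=0..1) = 1.00000 + 1.26857 = 2.26857
Tail: a^2/(2!(1−ρ)) = 1.60926/(2·0.3657) = 2.20015
P₀ = 1/(2.26857 + 2.20015) = 1/4.46872 = 0.223778

Final: 0.223778


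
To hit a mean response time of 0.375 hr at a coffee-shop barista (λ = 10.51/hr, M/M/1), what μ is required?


W = 1/(μ−λ) ⇒ μ − λ = 1/W = 1/0.375 = 2.6667
μ = λ + 1/W = 10.51 + 2.6667 = 13.1767 per hr

Final: 13.1767 /hr


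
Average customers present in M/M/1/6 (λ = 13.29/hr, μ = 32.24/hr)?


ρ = 13.29/32.24 = 0.4122
L = ρ[1 − (K+1)ρ^K + Kρ^(K+1)] / [(1−ρ)(1−ρ^(K+1))]
Numerator: 0.4122·(1 − 7·0.004907 + 6·0.002023) = 0.403065
Denominator: (0.5878)·(0.997977) = 0.586590
L = 0.403065/0.586590 = 0.6871

Final: 0.6871


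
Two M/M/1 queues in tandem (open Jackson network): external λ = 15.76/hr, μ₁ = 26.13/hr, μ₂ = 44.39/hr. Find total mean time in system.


Each node sees arrival rate λ = 15.76/hr (tandem ⇒ throughput preserved).
W₁ = 1/(μ₁−λ) = 1/(26.13−15.76) = 0.09643 hr
W₂ = 1/(μ₂−λ) = 1/(44.39−15.76) = 0.03493 hr
W_total = W₁ + W₂ = 0.09643 + 0.03493 = 0.13136 hr

Final: 0.13136 hr


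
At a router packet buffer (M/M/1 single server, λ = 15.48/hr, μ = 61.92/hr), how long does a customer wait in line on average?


ρ = 15.48/61.92 = 0.2500
Wq = ρ/(μ−λ) = 0.2500/(61.92 − 15.48) = 0.2500/46.44 = 0.005383 hr

Final: 0.005383 hr


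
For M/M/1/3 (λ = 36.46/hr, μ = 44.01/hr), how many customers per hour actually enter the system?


ρ = 0.8284; P_K = (1−ρ)ρ^3/(1−ρ^4) = 0.184405
λ_eff = λ(1 − P_K) = 36.46·(1 − 0.184405) = 36.46·0.815595 = 29.7366 /hr

Final: 29.7366 /hr


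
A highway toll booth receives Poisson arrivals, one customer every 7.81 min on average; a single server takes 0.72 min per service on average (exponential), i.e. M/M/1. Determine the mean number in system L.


λ = 60/7.81 = 7.6825 /hr
μ = 60/0.72 = 83.3333 /hr
ρ = λ/μ = 7.6825/83.3333 = 0.09219
L = ρ/(1−ρ) = 0.09219/0.9078 = 0.1016

Final: 0.1016


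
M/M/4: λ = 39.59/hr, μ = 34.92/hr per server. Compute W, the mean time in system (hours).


a = 1.1337; ρ = 0.2834; P₀ = 0.320991
Lq = P₀·a^c·ρ/(c!(1−ρ)²) = 0.01220
Wq = Lq/λ = 0.01220/39.59 = 0.0003081 hr
W = Wq + 1/μ = 0.0003081 + 0.02864 = 0.02894 hr

Final: 0.02894 hr


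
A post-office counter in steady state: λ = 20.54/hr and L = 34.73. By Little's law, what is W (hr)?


W = L/λ = 34.73/20.54 = 1.6908 hr

Final: 1.6908 hr


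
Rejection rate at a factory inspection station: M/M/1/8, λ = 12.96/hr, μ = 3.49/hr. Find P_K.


ρ = λ/μ = 12.96/3.49 = 3.7135
P_K = (1−ρ)ρ^K/(1−ρ^(K+1)) = (-2.7135·36160.680652)/(1 − 134281.496061)
= -98120.815409/-134280.496061 = 0.730715

Final: 0.730715


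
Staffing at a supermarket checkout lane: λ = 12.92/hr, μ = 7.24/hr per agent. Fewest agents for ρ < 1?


Stability requires cμ > λ ⇔ c > λ/μ.
λ/μ = 12.92/7.24 = 1.7845
Minimum integer c = ⌊1.7845⌋ + 1 = 2
Check: 2·7.24 = 14.48 > 12.92, while 1·7.24 = 7.24 ≤ 12.92

Final: 2 servers


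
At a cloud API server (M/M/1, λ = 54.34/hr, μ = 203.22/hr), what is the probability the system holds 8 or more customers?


ρ = 54.34/203.22 = 0.2674
P(N ≥ n) = ρ^n = 0.2674^8 = 0.00002614

Final: 0.00002614


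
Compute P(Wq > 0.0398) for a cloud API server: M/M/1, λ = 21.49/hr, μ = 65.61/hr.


ρ = 21.49/65.61 = 0.3275
P(Wq > t) = ρ·e^{−(μ−λ)t} = 0.3275·e^{−1.7560}
= 0.3275·0.172739 = 0.056579

Final: 0.056579


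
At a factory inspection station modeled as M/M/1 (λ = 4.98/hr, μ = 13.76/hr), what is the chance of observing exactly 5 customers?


ρ = 4.98/13.76 = 0.3619
P_n = (1−ρ)·ρ^n = (1 − 0.3619)·0.3619^5 = 0.6381·0.006209 = 0.003962

Final: 0.003962


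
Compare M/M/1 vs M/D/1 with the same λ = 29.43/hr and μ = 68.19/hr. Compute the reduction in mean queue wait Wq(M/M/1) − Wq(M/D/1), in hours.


ρ = 29.43/68.19 = 0.4316
Wq(M/M/1) = ρ/(μ−λ) = 0.4316/38.76 = 0.01113 hr
Wq(M/D/1) = ρ/(2(μ−λ)) = 0.005567 hr
Savings = 0.01113 − 0.005567 = 0.005567 hr

Final: 0.005567 hr


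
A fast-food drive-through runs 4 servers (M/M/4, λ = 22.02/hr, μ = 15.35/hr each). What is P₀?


a = λ/μ = 22.02/15.35 = 1.4345; ρ = a/c = 0.3586
Σ_{k=0}^{3} a^k/k! (terms k=0..3) = 1.00000 + 1.43453 + 1.02893 + 0.49201 = 3.95547
Tail: a^4/(4!(1−ρ)) = 4.23483/(24·0.6414) = 0.27512
P₀ = 1/(3.95547 + 0.27512) = 1/4.23059 = 0.236374

Final: 0.236374


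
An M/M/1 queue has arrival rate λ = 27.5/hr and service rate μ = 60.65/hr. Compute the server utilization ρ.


ρ = λ/μ = 27.5/60.65 = 0.4534

Final: 0.4534


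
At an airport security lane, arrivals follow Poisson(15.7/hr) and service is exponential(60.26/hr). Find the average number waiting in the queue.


ρ = 15.7/60.26 = 0.2605
Lq = ρ²/(1−ρ) = 0.06788/0.7395 = 0.09180

Final: 0.09180


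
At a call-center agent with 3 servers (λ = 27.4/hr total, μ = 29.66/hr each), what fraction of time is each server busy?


ρ = λ/(cμ) = 27.4/(3·29.66) = 27.4/88.98 = 0.3079

Final: 0.3079


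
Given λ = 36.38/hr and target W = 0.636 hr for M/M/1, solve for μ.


W = 1/(μ−λ) ⇒ μ − λ = 1/W = 1/0.636 = 1.5723
μ = λ + 1/W = 36.38 + 1.5723 = 37.9523 per hr

Final: 37.9523 /hr


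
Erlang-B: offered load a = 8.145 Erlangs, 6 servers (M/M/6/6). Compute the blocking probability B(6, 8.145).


B(c,a) = (a^c/c!) / Σ_{k=0}^{c} a^k/k!
a^6/6! = 405.521641
Σ terms (k=0..6): 1.00000 + 8.14500 + 33.17051 + 90.05794 + 183.38048 + 298.72681 + 405.52164 = 1020.002385
B = 405.521641/1020.002385 = 0.397569

Final: 0.397569


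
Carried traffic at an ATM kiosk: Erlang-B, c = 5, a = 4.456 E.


B(5,4.456) = 0.239226 (Erlang-B)
Carried load = a(1 − B) = 4.456·(1 − 0.239226) = 4.456·0.760774 = 3.3900 E

Final: 3.3900 Erlangs


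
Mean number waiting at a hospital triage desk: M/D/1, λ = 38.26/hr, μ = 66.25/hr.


ρ = 38.26/66.25 = 0.5775
M/D/1: Lq = ρ²/(2(1−ρ)) = 0.3335/(2·0.4225) = 0.39470

Final: 0.39470


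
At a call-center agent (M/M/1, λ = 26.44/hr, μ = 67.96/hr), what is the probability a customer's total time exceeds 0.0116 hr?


W ~ Exponential(μ−λ) for M/M/1.
μ − λ = 67.96 − 26.44 = 41.5200
P(W > t) = e^{−(μ−λ)t} = e^{−0.4816} = 0.617774

Final: 0.617774


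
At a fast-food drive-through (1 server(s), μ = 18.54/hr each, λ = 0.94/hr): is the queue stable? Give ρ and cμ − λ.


Total capacity cμ = 1·18.54 = 18.54/hr
ρ = λ/(cμ) = 0.94/18.54 = 0.05070
Stable ⇔ ρ < 1: YES
Spare capacity = cμ − λ = 18.54 − 0.94 = 17.60/hr

Final: ρ = 0.05070; stable; margin = 17.60/hr


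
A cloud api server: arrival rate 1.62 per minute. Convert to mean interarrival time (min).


Mean interarrival time = 1/λ = 1/1.62 minute = 0.61728 minute
In minutes: 0.61728 × 1 = 0.6173 min

Final: 0.6173 min


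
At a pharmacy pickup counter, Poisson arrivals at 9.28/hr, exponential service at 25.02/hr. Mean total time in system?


W = 1/(μ−λ) = 1/(25.02 − 9.28) = 1/15.74 = 0.06353 hr

Final: 0.06353 hr


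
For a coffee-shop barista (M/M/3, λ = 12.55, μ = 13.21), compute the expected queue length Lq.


a = λ/μ = 0.9500; ρ = a/3 = 0.3167
P₀ = 0.383073
Lq = P₀·a^c·ρ / (c!·(1−ρ)²) = 0.383073·0.85748·0.3167/(6·0.46693)
= 0.03713

Final: 0.03713


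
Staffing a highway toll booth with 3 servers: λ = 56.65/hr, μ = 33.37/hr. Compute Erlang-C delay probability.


a = λ/μ = 1.6976; ρ = a/3 = 0.5659
P₀ = 0.166198 (from M/M/c formula)
C(c,a) = [a^c/(c!(1−ρ))]·P₀ = [4.89250/(6·0.4341)]·0.166198
= 1.87831·0.166198 = 0.312171

Final: 0.312171


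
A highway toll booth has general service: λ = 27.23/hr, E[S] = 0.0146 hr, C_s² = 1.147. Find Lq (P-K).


ρ = λ·E[S] = 27.23·0.0146 = 0.3976
Lq = ρ²(1+C_s²)/(2(1−ρ)) = 0.1581·(1+1.147)/(2·0.6024)
= 0.1581·2.1470/1.2049 = 0.28164

Final: 0.28164


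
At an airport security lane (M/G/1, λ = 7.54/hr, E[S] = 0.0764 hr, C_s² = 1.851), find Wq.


ρ = λ·E[S] = 7.54·0.0764 = 0.5761
E[S²] = E[S]²(1+C_s²) = 0.0764²·(1+1.851) = 0.016641
Wq = λ·E[S²]/(2(1−ρ)) = 7.54·0.016641/(2·0.4239) = 0.14798 hr

Final: 0.14798 hr


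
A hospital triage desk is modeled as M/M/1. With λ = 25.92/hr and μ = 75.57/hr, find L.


ρ = λ/μ = 25.92/75.57 = 0.3430
L = ρ/(1−ρ) = 0.3430/(1 − 0.3430) = 0.3430/0.6570 = 0.5221

Final: 0.5221


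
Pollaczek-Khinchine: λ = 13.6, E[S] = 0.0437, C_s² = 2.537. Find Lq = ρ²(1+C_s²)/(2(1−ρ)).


ρ = λ·E[S] = 13.6·0.0437 = 0.5943
Lq = ρ²(1+C_s²)/(2(1−ρ)) = 0.3532·(1+2.537)/(2·0.4057)
= 0.3532·3.5370/0.8114 = 1.53979

Final: 1.53979


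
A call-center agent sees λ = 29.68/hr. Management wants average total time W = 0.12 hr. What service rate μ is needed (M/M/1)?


W = 1/(μ−λ) ⇒ μ − λ = 1/W = 1/0.12 = 8.3333
μ = λ + 1/W = 29.68 + 8.3333 = 38.0133 per hr

Final: 38.0133 /hr


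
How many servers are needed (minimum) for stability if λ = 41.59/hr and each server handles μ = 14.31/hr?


Stability requires cμ > λ ⇔ c > λ/μ.
λ/μ = 41.59/14.31 = 2.9064
Minimum integer c = ⌊2.9064⌋ + 1 = 3
Check: 3·14.31 = 42.93 > 41.59, while 2·14.31 = 28.62 ≤ 41.59

Final: 3 servers


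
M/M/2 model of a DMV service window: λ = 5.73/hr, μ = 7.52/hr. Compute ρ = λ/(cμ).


ρ = λ/(cμ) = 5.73/(2·7.52) = 5.73/15.04 = 0.3810

Final: 0.3810


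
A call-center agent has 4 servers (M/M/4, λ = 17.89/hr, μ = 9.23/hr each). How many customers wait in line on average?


a = λ/μ = 1.9382; ρ = a/4 = 0.4846
P₀ = 0.139448
Lq = P₀·a^c·ρ / (c!·(1−ρ)²) = 0.139448·14.11349·0.4846/(24·0.26568)
= 0.14956

Final: 0.14956


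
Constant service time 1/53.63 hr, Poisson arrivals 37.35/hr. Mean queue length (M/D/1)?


ρ = 37.35/53.63 = 0.6964
M/D/1: Lq = ρ²/(2(1−ρ)) = 0.4850/(2·0.3036) = 0.79889

Final: 0.79889


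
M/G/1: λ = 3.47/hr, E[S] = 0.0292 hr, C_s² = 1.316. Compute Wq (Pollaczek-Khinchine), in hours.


ρ = λ·E[S] = 3.47·0.0292 = 0.1013
E[S²] = E[S]²(1+C_s²) = 0.0292²·(1+1.316) = 0.001975
Wq = λ·E[S²]/(2(1−ρ)) = 3.47·0.001975/(2·0.8987) = 0.003812 hr

Final: 0.003812 hr


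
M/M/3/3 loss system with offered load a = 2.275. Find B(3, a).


B(c,a) = (a^c/c!) / Σ_{k=0}^{c} a^k/k!
a^3/3! = 1.962424
Σ terms (k=0..3): 1.00000 + 2.27500 + 2.58781 + 1.96242 = 7.825237
B = 1.962424/7.825237 = 0.250781

Final: 0.250781


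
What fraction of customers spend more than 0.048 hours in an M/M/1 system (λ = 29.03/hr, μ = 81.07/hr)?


W ~ Exponential(μ−λ) for M/M/1.
μ − λ = 81.07 − 29.03 = 52.0400
P(W > t) = e^{−(μ−λ)t} = e^{−2.4979} = 0.082256

Final: 0.082256


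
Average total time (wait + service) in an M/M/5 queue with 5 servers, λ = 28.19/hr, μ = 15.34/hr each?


a = 1.8377; ρ = 0.3675; P₀ = 0.158432
Lq = P₀·a^c·ρ/(c!(1−ρ)²) = 0.02542
Wq = Lq/λ = 0.02542/28.19 = 0.0009019 hr
W = Wq + 1/μ = 0.0009019 + 0.06519 = 0.06609 hr

Final: 0.06609 hr


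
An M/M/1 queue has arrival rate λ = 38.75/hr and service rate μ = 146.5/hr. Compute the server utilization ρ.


ρ = λ/μ = 38.75/146.5 = 0.2645

Final: 0.2645


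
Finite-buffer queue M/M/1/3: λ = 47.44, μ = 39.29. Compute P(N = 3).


ρ = λ/μ = 47.44/39.29 = 1.2074
P_K = (1−ρ)ρ^K/(1−ρ^(K+1)) = (-0.2074·1.760305)/(1 − 2.125449)
= -0.365143/-1.125449 = 0.324443

Final: 0.324443


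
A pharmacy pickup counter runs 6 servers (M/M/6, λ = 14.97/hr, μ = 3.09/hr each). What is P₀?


a = λ/μ = 14.97/3.09 = 4.8447; ρ = a/c = 0.8074
Σ_{k=0}^{5} a^k/k! (terms k=0..5) = 1.00000 + 4.84466 + 11.73537 + 18.95129 + 22.95314 + 22.24003 = 81.72448
Tail: a^6/(6!(1−ρ)) = 12929.44626/(720·0.1926) = 93.25861
P₀ = 1/(81.72448 + 93.25861) = 1/174.98309 = 0.005715

Final: 0.005715


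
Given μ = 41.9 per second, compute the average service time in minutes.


Mean service time = 1/μ = 1/41.9 second = 0.02387 second
In minutes: 0.02387 × 0.0166667 = 0.0003978 min

Final: 0.0003978 min


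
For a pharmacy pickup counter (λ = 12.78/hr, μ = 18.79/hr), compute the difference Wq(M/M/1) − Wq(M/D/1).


ρ = 12.78/18.79 = 0.6801
Wq(M/M/1) = ρ/(μ−λ) = 0.6801/6.01 = 0.11317 hr
Wq(M/D/1) = ρ/(2(μ−λ)) = 0.05658 hr
Savings = 0.11317 − 0.05658 = 0.05658 hr

Final: 0.05658 hr


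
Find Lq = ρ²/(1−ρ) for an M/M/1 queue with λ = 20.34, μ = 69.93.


ρ = 20.34/69.93 = 0.2909
Lq = ρ²/(1−ρ) = 0.08460/0.7091 = 0.1193

Final: 0.1193


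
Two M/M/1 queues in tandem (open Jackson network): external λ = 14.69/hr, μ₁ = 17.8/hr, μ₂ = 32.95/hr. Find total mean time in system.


Each node sees arrival rate λ = 14.69/hr (tandem ⇒ throughput preserved).
W₁ = 1/(μ₁−λ) = 1/(17.8−14.69) = 0.32154 hr
W₂ = 1/(μ₂−λ) = 1/(32.95−14.69) = 0.05476 hr
W_total = W₁ + W₂ = 0.32154 + 0.05476 = 0.37631 hr

Final: 0.37631 hr


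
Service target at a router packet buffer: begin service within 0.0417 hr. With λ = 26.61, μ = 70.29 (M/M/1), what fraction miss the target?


ρ = 26.61/70.29 = 0.3786
P(Wq > t) = ρ·e^{−(μ−λ)t} = 0.3786·e^{−1.8215}
= 0.3786·0.161790 = 0.061250

Final: 0.061250


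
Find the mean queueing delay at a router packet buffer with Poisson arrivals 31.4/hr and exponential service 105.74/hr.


ρ = 31.4/105.74 = 0.2970
Wq = ρ/(μ−λ) = 0.2970/(105.74 − 31.4) = 0.2970/74.34 = 0.003995 hr

Final: 0.003995 hr


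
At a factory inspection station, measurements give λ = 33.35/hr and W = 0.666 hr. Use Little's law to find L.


L = λW = 33.35·0.666 = 22.2111

Final: 22.2111


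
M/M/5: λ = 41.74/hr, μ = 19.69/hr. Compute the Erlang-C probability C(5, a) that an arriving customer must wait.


a = λ/μ = 2.1199; ρ = a/5 = 0.4240
P₀ = 0.118833 (from M/M/c formula)
C(c,a) = [a^c/(c!(1−ρ))]·P₀ = [42.80886/(120·0.5760)]·0.118833
= 0.61931·0.118833 = 0.073594

Final: 0.073594


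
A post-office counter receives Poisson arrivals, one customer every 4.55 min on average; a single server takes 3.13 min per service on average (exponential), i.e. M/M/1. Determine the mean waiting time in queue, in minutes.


λ = 60/4.55 = 13.1868 /hr
μ = 60/3.13 = 19.1693 /hr
ρ = λ/μ = 13.1868/19.1693 = 0.6879
Wq = ρ/(μ−λ) = 0.6879/(19.1693−13.1868) = 0.11499 hr
In minutes: 0.11499·60 = 6.899 min

Final: 6.899 min


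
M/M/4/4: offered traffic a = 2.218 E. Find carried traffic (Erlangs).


B(4,2.218) = 0.118570 (Erlang-B)
Carried load = a(1 − B) = 2.218·(1 − 0.118570) = 2.218·0.881430 = 1.9550 E

Final: 1.9550 Erlangs


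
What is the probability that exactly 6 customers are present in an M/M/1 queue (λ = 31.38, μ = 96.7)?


ρ = 31.38/96.7 = 0.3245
P_n = (1−ρ)·ρ^n = (1 − 0.3245)·0.3245^6 = 0.6755·0.001168 = 0.0007888

Final: 0.0007888


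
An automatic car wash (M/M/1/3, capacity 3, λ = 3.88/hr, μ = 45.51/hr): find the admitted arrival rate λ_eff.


ρ = 0.08526; P_K = (1−ρ)ρ^3/(1−ρ^4) = 0.0005669
λ_eff = λ(1 − P_K) = 3.88·(1 − 0.0005669) = 3.88·0.999433 = 3.8778 /hr

Final: 3.8778 /hr


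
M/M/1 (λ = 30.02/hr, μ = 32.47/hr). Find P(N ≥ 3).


ρ = 30.02/32.47 = 0.9245
P(N ≥ n) = ρ^n = 0.9245^3 = 0.790288

Final: 0.790288


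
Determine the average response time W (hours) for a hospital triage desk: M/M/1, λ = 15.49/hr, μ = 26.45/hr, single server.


W = 1/(μ−λ) = 1/(26.45 − 15.49) = 1/10.96 = 0.09124 hr

Final: 0.09124 hr


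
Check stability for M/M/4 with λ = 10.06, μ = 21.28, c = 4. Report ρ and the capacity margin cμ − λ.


Total capacity cμ = 4·21.28 = 85.12/hr
ρ = λ/(cμ) = 10.06/85.12 = 0.1182
Stable ⇔ ρ < 1: YES
Spare capacity = cμ − λ = 85.12 − 10.06 = 75.06/hr

Final: ρ = 0.1182; stable; margin = 75.06/hr


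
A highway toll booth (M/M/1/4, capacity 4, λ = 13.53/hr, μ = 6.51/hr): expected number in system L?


ρ = 13.53/6.51 = 2.0783
L = ρ[1 − (K+1)ρ^K + Kρ^(K+1)] / [(1−ρ)(1−ρ^(K+1))]
Numerator: 2.0783·(1 − 5·18.658092 + 4·38.777878) = 130.563568
Denominator: (-1.0783)·(-37.777878) = 40.737435
L = 130.563568/40.737435 = 3.2050

Final: 3.2050


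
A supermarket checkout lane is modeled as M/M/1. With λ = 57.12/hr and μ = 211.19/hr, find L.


ρ = λ/μ = 57.12/211.19 = 0.2705
L = ρ/(1−ρ) = 0.2705/(1 − 0.2705) = 0.2705/0.7295 = 0.3707

Final: 0.3707


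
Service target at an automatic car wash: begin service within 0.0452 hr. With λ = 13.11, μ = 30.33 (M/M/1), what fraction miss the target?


ρ = 13.11/30.33 = 0.4322
P(Wq > t) = ρ·e^{−(μ−λ)t} = 0.4322·e^{−0.7783}
= 0.4322·0.459166 = 0.198472

Final: 0.198472


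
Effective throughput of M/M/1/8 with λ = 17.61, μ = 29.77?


ρ = 0.5915; P_K = (1−ρ)ρ^8/(1−ρ^9) = 0.006178
λ_eff = λ(1 − P_K) = 17.61·(1 − 0.006178) = 17.61·0.993822 = 17.5012 /hr

Final: 17.5012 /hr


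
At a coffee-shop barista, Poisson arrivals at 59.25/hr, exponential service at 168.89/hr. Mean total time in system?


W = 1/(μ−λ) = 1/(168.89 − 59.25) = 1/109.64 = 0.009121 hr

Final: 0.009121 hr


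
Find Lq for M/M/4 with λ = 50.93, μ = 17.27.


a = λ/μ = 2.9490; ρ = a/4 = 0.7373
P₀ = 0.040705
Lq = P₀·a^c·ρ / (c!·(1−ρ)²) = 0.040705·75.63544·0.7373/(24·0.06903)
= 1.37006

Final: 1.37006


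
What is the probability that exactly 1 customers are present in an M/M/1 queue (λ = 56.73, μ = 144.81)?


ρ = 56.73/144.81 = 0.3918
P_n = (1−ρ)·ρ^n = (1 − 0.3918)·0.3918^1 = 0.6082·0.391755 = 0.238283

Final: 0.238283


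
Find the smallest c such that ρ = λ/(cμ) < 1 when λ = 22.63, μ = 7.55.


Stability requires cμ > λ ⇔ c > λ/μ.
λ/μ = 22.63/7.55 = 2.9974
Minimum integer c = ⌊2.9974⌋ + 1 = 3
Check: 3·7.55 = 22.65 > 22.63, while 2·7.55 = 15.10 ≤ 22.63

Final: 3 servers
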